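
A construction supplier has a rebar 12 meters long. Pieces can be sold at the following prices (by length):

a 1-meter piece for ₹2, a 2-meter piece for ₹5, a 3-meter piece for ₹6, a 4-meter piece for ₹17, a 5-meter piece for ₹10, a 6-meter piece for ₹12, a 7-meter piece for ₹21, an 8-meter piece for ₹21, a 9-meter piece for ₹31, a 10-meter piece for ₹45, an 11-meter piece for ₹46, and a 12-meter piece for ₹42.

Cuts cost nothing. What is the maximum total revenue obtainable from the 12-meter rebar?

51

Build R[k] bottom-up: R[k] = max over allowed piece i of (p[i] + R[k−i]).
R[1] = 2
R[2] = 5
R[3] = 7  (first piece 1, then R[2]=5)
R[4] = 17
R[5] = 19  (first piece 1, then R[4]=17)
R[6] = 22  (first piece 2, then R[4]=17)
R[7] = 24  (first piece 1, then R[6]=22)
R[8] = 34  (first piece 4, then R[4]=17)
R[9] = 36  (first piece 1, then R[8]=34)
R[10] = 45
R[11] = 47  (first piece 1, then R[10]=45)
R[12] = 51  (first piece 4, then R[8]=34)
One optimal cutting: 4 + 4 + 4 → ₹17 + ₹17 + ₹17 = ₹51.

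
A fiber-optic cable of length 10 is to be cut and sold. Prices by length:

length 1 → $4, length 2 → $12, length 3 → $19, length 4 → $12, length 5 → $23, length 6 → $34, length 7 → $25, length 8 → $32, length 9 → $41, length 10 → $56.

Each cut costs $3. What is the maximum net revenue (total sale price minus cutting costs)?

Build r[k] bottom-up: r[k] = max over allowed piece i of (p[i] + r[k−i]) − 3 per cut.
r[1] = 4
r[2] = 12
r[3] = 19
r[4] = 21  (first piece 2, then r[2]=12)
r[5] = 28  (first piece 2, then r[3]=19)
r[6] = 35  (first piece 3, then r[3]=19)
r[7] = 37  (first piece 2, then r[5]=28)
r[8] = 44  (first piece 2, then r[6]=35)
r[9] = 51  (first piece 3, then r[6]=35)
r[10] = 56
Best is to make no cuts and sell whole for $56.

56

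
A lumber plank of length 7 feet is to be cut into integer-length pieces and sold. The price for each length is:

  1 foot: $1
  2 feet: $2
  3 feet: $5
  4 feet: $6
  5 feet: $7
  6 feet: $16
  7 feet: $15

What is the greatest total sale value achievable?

17

Let R[k] be the best obtainable value from length k. For each k, try every first piece i and keep the best of price[i] + R[k−i].
R[1] = 1
R[2] = max(1+1, 2+0) = 2
R[3] = max(1+2, 2+1, 5+0) = 5
R[4] = max(1+5, 2+2, 5+1, 6+0) = 6
R[5] = max(1+6, 2+5, 5+2, 6+1, 7+0) = 7
R[6] = max(1+7, 2+6, 5+5, 6+2, 7+1, 16+0) = 16
R[7] = max(1+16, 2+7, 5+6, …, 16+1, 15+0) = 17
One optimal cutting: 6 + 1 → $16 + $1 = $17.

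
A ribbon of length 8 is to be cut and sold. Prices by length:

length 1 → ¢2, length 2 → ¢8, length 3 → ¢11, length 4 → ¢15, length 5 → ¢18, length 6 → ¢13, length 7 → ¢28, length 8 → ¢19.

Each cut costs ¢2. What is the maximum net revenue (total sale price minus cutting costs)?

Consider every possible first cut. r[k] is the best of p[i]+r[k−i] over all sellable i≤k, charging 2 whenever i<k.
r[1] = 2
r[2] = max(2+2-2, 8+0) = 8
r[3] = max(2+8-2, 8+2-2, 11+0) = 11
r[4] = max(2+11-2, 8+8-2, 11+2-2, 15+0) = 15
r[5] = max(2+15-2, 8+11-2, 11+8-2, 15+2-2, 18+0) = 18
r[6] = max(2+18-2, 8+15-2, 11+11-2, 15+8-2, 18+2-2, 13+0) = 21
r[7] = max(2+21-2, 8+18-2, 11+15-2, …, 13+2-2, 28+0) = 28
r[8] = max(2+28-2, 8+21-2, 11+18-2, …, 28+2-2, 19+0) = 28
One optimal plan: pieces 7 + 1 (1 cut) → ¢30 − ¢2 = ¢28.

28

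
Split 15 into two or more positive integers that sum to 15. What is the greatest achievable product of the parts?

Fill f[k] for k=2..15: at each k try every first piece i and multiply by the better of (k−i) uncut or f[k−i].
f[2] = 1·max(1,0) = 1·1 = 1
f[3] = 1·max(2,1) = 1·2 = 2
f[4] = 2·max(2,1) = 2·2 = 4
f[5] = 2·max(3,2) = 2·3 = 6
f[6] = 3·max(3,2) = 3·3 = 9
f[7] = 2·max(5,6) = 2·6 = 12
f[8] = 2·max(6,9) = 2·9 = 18
f[9] = 3·max(6,9) = 3·9 = 27
f[10] = 2·max(8,18) = 2·18 = 36
f[11] = 2·max(9,27) = 2·27 = 54
f[12] = 3·max(9,27) = 3·27 = 81
f[13] = 2·max(11,54) = 2·54 = 108
f[14] = 2·max(12,81) = 2·81 = 162
f[15] = 3·max(12,81) = 3·81 = 243
One optimal split: 3 + 3 + 3 + 3 + 3; product 3·3·3·3·3 = 243.

243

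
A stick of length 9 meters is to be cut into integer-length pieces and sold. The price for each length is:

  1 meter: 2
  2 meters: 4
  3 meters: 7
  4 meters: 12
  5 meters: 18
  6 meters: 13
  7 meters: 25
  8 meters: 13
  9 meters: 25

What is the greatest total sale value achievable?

30

Consider every possible first cut. R[k] is the best of p[i]+R[k−i] over all sellable i≤k.
R[1] = 2
R[2] = max(2+2, 4+0) = 4
R[3] = max(2+4, 4+2, 7+0) = 7
R[4] = max(2+7, 4+4, 7+2, 12+0) = 12
R[5] = max(2+12, 4+7, 7+4, 12+2, 18+0) = 18
R[6] = max(2+18, 4+12, 7+7, 12+4, 18+2, 13+0) = 20
R[7] = max(2+20, 4+18, 7+12, …, 13+2, 25+0) = 25
R[8] = max(2+25, 4+20, 7+18, …, 25+2, 13+0) = 27
R[9] = max(2+27, 4+25, 7+20, …, 13+2, 25+0) = 30
One optimal cutting: 5 + 4 → 18 + 12 = 30.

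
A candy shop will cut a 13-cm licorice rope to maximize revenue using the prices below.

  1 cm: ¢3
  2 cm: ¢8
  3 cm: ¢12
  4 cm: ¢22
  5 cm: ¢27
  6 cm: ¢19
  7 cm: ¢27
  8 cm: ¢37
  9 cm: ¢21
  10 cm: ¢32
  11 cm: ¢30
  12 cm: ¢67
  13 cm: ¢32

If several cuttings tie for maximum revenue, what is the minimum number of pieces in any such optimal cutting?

Consider every possible first cut. r[k] is the best of p[i]+r[k−i] over all sellable i≤k.
r[1] = 3
r[2] = max(3+3, 8+0) = 8
r[3] = max(3+8, 8+3, 12+0) = 12
r[4] = max(3+12, 8+8, 12+3, 22+0) = 22
r[5] = max(3+22, 8+12, 12+8, 22+3, 27+0) = 27
r[6] = max(3+27, 8+22, 12+12, 22+8, 27+3, 19+0) = 30
r[7] = max(3+30, 8+27, 12+22, …, 19+3, 27+0) = 35
r[8] = max(3+35, 8+30, 12+27, …, 27+3, 37+0) = 44
r[9] = max(3+44, 8+35, 12+30, …, 37+3, 21+0) = 49
r[10] = max(3+49, 8+44, 12+35, …, 21+3, 32+0) = 54
r[11] = max(3+54, 8+49, 12+44, …, 32+3, 30+0) = 57
r[12] = max(3+57, 8+54, 12+49, …, 30+3, 67+0) = 67
r[13] = max(3+67, 8+57, 12+54, …, 67+3, 32+0) = 71
Maximum revenue is ¢71.
Now minimize piece count subject to staying optimal: for each k, pieces[k] = 1 + min over i with p[i]+r[k−i]=r[k] of pieces[k−i].
pieces[10] = 2
pieces[11] = 3
pieces[12] = 1
pieces[13] = 3

3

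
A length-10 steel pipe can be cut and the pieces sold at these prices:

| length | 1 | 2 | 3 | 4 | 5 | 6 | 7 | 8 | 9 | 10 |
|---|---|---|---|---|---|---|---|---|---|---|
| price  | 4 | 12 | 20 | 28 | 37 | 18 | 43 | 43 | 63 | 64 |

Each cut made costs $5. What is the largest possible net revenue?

69

Build v[k] bottom-up: v[k] = max over allowed piece i of (p[i] + v[k−i]) − 5 per cut.
v[1] = 4
v[2] = max(4+4-5, 12+0) = 12
v[3] = max(4+12-5, 12+4-5, 20+0) = 20
v[4] = max(4+20-5, 12+12-5, 20+4-5, 28+0) = 28
v[5] = max(4+28-5, 12+20-5, 20+12-5, 28+4-5, 37+0) = 37
v[6] = max(4+37-5, 12+28-5, 20+20-5, 28+12-5, 37+4-5, 18+0) = 36
v[7] = max(4+36-5, 12+37-5, 20+28-5, …, 18+4-5, 43+0) = 44
v[8] = max(4+44-5, 12+36-5, 20+37-5, …, 43+4-5, 43+0) = 52
v[9] = max(4+52-5, 12+44-5, 20+36-5, …, 43+4-5, 63+0) = 63
v[10] = max(4+63-5, 12+52-5, 20+44-5, …, 63+4-5, 64+0) = 69
One optimal plan: pieces 5 + 5 (1 cut) → $74 − $5 = $69.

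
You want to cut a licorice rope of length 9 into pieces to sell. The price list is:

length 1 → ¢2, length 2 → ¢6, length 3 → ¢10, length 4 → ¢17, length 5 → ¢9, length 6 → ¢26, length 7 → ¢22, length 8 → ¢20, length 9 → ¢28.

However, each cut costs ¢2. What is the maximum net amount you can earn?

Let v[k] be the best obtainable value from length k. For each k, try every first piece i and keep the best of price[i] + v[k−i] minus the 2 cut fee when i<k.
v[1] = 2
v[2] = max(2+2-2, 6+0) = 6
v[3] = max(2+6-2, 6+2-2, 10+0) = 10
v[4] = max(2+10-2, 6+6-2, 10+2-2, 17+0) = 17
v[5] = max(2+17-2, 6+10-2, 10+6-2, 17+2-2, 9+0) = 17
v[6] = max(2+17-2, 6+17-2, 10+10-2, 17+6-2, 9+2-2, 26+0) = 26
v[7] = max(2+26-2, 6+17-2, 10+17-2, …, 26+2-2, 22+0) = 26
v[8] = max(2+26-2, 6+26-2, 10+17-2, …, 22+2-2, 20+0) = 32
v[9] = max(2+32-2, 6+26-2, 10+26-2, …, 20+2-2, 28+0) = 34
One optimal plan: pieces 6 + 3 (1 cut) → ¢36 − ¢2 = ¢34.

34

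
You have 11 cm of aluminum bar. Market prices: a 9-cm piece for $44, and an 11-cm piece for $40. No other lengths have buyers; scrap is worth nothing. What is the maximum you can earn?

44

Consider every possible first cut. r[k] is the best of p[i]+r[k−i] over all sellable i≤k.
r[1] = 0
r[2] = 0
r[3] = 0
r[4] = 0
r[5] = 0
r[6] = 0
r[7] = 0
r[8] = 0
r[9] = 44
r[10] = 44
r[11] = max(44+0, 40+0) = 44
One optimal cutting: pieces 9 with 2 cm of scrap → $44.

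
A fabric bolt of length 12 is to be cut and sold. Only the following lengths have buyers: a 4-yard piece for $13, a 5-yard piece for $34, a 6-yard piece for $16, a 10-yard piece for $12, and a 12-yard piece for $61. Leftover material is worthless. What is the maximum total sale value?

68

Consider every possible first cut. r[k] is the best of p[i]+r[k−i] over all sellable i≤k.
r[1] = 0
r[2] = 0
r[3] = 0
r[4] = 13
r[5] = max(13+0, 34+0) = 34
r[6] = max(13+0, 34+0, 16+0) = 34
r[7] = max(13+0, 34+0, 16+0) = 34
r[8] = max(13+13, 34+0, 16+0) = 34
r[9] = max(13+34, 34+13, 16+0) = 47
r[10] = max(13+34, 34+34, 16+13, 12+0) = 68
r[11] = max(13+34, 34+34, 16+34, 12+0) = 68
r[12] = max(13+34, 34+34, 16+34, 12+0, 61+0) = 68
One optimal cutting: pieces 5 + 5 with 2 yards of scrap → $68.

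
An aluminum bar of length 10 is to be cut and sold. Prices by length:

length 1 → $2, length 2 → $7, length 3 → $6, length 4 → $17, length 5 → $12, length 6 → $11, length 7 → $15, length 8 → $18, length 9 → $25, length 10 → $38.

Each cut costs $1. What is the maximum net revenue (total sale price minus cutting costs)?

39

Build r[k] bottom-up: r[k] = max over allowed piece i of (p[i] + r[k−i]) − 1 per cut.
r[1] = 2
r[2] = max(2+2-1, 7+0) = 7
r[3] = max(2+7-1, 7+2-1, 6+0) = 8
r[4] = max(2+8-1, 7+7-1, 6+2-1, 17+0) = 17
r[5] = max(2+17-1, 7+8-1, 6+7-1, 17+2-1, 12+0) = 18
r[6] = max(2+18-1, 7+17-1, 6+8-1, 17+7-1, 12+2-1, 11+0) = 23
r[7] = max(2+23-1, 7+18-1, 6+17-1, …, 11+2-1, 15+0) = 24
r[8] = max(2+24-1, 7+23-1, 6+18-1, …, 15+2-1, 18+0) = 33
r[9] = max(2+33-1, 7+24-1, 6+23-1, …, 18+2-1, 25+0) = 34
r[10] = max(2+34-1, 7+33-1, 6+24-1, …, 25+2-1, 38+0) = 39
One optimal plan: pieces 4 + 4 + 2 (2 cuts) → $41 − $2 = $39.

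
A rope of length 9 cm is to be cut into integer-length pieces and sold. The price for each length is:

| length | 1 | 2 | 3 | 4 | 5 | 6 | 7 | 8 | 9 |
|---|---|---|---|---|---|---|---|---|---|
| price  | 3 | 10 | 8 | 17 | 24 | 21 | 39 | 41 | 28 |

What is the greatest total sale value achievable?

Consider every possible first cut. best[k] is the best of p[i]+best[k−i] over all sellable i≤k.
best[1] = 3
best[2] = 10
best[3] = 13  (first piece 1, then best[2]=10)
best[4] = 20  (first piece 2, then best[2]=10)
best[5] = 24
best[6] = 30  (first piece 2, then best[4]=20)
best[7] = 39
best[8] = 42  (first piece 1, then best[7]=39)
best[9] = 49  (first piece 2, then best[7]=39)
One optimal cutting: 7 + 2 → 39 + 10 = 49.

49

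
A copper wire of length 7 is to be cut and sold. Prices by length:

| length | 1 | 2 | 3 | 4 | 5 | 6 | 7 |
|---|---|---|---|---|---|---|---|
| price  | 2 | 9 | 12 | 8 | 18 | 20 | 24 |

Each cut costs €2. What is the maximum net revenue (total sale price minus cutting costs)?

26

Let net[k] be the best obtainable value from length k. For each k, try every first piece i and keep the best of price[i] + net[k−i] minus the 2 cut fee when i<k.
net[1] = 2
net[2] = 9
net[3] = 12
net[4] = 16  (first piece 2, then net[2]=9)
net[5] = 19  (first piece 2, then net[3]=12)
net[6] = 23  (first piece 2, then net[4]=16)
net[7] = 26  (first piece 2, then net[5]=19)
One optimal plan: pieces 3 + 2 + 2 (2 cuts) → €30 − €4 = €26.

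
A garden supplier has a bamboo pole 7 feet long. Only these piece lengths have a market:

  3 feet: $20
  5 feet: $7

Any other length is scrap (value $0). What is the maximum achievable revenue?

Consider every possible first cut. f[k] is the best of p[i]+f[k−i] over all sellable i≤k.
f[1] = 0
f[2] = 0
f[3] = 20
f[4] = 20
f[5] = max(20+0, 7+0) = 20
f[6] = max(20+20, 7+0) = 40
f[7] = max(20+20, 7+0) = 40
One optimal cutting: pieces 3 + 3 with 1 foot of scrap → $40.

40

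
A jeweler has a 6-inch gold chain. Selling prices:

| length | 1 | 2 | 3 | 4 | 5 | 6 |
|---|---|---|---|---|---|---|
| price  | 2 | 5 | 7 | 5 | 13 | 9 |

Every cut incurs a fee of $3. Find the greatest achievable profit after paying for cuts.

Consider every possible first cut. r[k] is the best of p[i]+r[k−i] over all sellable i≤k, charging 3 whenever i<k.
r[1] = 2
r[2] = max(2+2-3, 5+0) = 5
r[3] = max(2+5-3, 5+2-3, 7+0) = 7
r[4] = max(2+7-3, 5+5-3, 7+2-3, 5+0) = 7
r[5] = max(2+7-3, 5+7-3, 7+5-3, 5+2-3, 13+0) = 13
r[6] = max(2+13-3, 5+7-3, 7+7-3, 5+5-3, 13+2-3, 9+0) = 12
One optimal plan: pieces 5 + 1 (1 cut) → $15 − $3 = $12.

12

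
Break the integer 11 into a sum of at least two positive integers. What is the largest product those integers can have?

54

Define m[k] = max over 1≤i<k of i · max(k−i, m[k−i]); the inner max lets the remainder stay uncut if that's better.
m[2] = 1×max(1,0) = 1×1 = 1
m[3] = max(1×2, 2×1) = 2
m[4] = max(1×3, 2×2, 3×1) = 4
m[5] = max(1×4, 2×3, 3×2, 4×1) = 6
m[6] = max(1×6, 2×4, 3×3, 4×2, 5×1) = 9
m[7] = max(1×9, 2×6, 3×4, 4×3, 5×2, 6×1) = 12
m[8] = max(1×12, 2×9, 3×6, …, 6×2, 7×1) = 18
m[9] = max(1×18, 2×12, 3×9, …, 7×2, 8×1) = 27
m[10] = max(1×27, 2×18, 3×12, …, 8×2, 9×1) = 36
m[11] = max(1×36, 2×27, 3×18, …, 9×2, 10×1) = 54
One optimal split: 3 + 3 + 3 + 2; product 3×3×3×2 = 54.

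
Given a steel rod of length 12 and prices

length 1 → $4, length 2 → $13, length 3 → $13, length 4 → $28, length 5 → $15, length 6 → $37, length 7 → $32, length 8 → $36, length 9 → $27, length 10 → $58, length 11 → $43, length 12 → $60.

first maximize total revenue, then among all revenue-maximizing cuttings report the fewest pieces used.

Consider every possible first cut. r[k] is the best of p[i]+r[k−i] over all sellable i≤k.
r[1] = 4
r[2] = 13
r[3] = 17  (first piece 1, then r[2]=13)
r[4] = 28
r[5] = 32  (first piece 1, then r[4]=28)
r[6] = 41  (first piece 2, then r[4]=28)
r[7] = 45  (first piece 1, then r[6]=41)
r[8] = 56  (first piece 4, then r[4]=28)
r[9] = 60  (first piece 1, then r[8]=56)
r[10] = 69  (first piece 2, then r[8]=56)
r[11] = 73  (first piece 1, then r[10]=69)
r[12] = 84  (first piece 4, then r[8]=56)
Maximum revenue is $84.
Now minimize piece count subject to staying optimal: for each k, pieces[k] = 1 + min over i with p[i]+r[k−i]=r[k] of pieces[k−i].
pieces[9] = 3
pieces[10] = 3
pieces[11] = 4
pieces[12] = 3

3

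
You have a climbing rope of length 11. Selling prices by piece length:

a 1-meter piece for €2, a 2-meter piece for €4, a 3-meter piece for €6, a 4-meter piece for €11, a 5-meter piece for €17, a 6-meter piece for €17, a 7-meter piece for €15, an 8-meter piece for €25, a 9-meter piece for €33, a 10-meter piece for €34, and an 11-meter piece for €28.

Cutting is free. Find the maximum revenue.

Build R[k] bottom-up: R[k] = max over allowed piece i of (p[i] + R[k−i]).
R[1] = 2
R[2] = 4  (first piece 1, then R[1]=2)
R[3] = 6  (first piece 1, then R[2]=4)
R[4] = 11
R[5] = 17
R[6] = 19  (first piece 1, then R[5]=17)
R[7] = 21  (first piece 1, then R[6]=19)
R[8] = 25
R[9] = 33
R[10] = 35  (first piece 1, then R[9]=33)
R[11] = 37  (first piece 1, then R[10]=35)
One optimal cutting: 9 + 1 + 1 → €33 + €2 + €2 = €37.

37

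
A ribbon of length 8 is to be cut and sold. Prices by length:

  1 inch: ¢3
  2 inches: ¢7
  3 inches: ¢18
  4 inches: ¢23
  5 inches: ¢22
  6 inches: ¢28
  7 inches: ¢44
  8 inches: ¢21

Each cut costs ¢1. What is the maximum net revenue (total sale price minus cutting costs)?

Consider every possible first cut. r[k] is the best of p[i]+r[k−i] over all sellable i≤k, charging 1 whenever i<k.
r[1] = 3
r[2] = max(3+3-1, 7+0) = 7
r[3] = max(3+7-1, 7+3-1, 18+0) = 18
r[4] = max(3+18-1, 7+7-1, 18+3-1, 23+0) = 23
r[5] = max(3+23-1, 7+18-1, 18+7-1, 23+3-1, 22+0) = 25
r[6] = max(3+25-1, 7+23-1, 18+18-1, 23+7-1, 22+3-1, 28+0) = 35
r[7] = max(3+35-1, 7+25-1, 18+23-1, …, 28+3-1, 44+0) = 44
r[8] = max(3+44-1, 7+35-1, 18+25-1, …, 44+3-1, 21+0) = 46
One optimal plan: pieces 7 + 1 (1 cut) → ¢47 − ¢1 = ¢46.

46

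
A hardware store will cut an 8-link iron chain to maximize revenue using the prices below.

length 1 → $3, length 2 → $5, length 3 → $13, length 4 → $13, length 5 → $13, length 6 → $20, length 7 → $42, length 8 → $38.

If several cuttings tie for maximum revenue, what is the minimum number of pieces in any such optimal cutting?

2

Build r[k] bottom-up: r[k] = max over allowed piece i of (p[i] + r[k−i]).
r[1] = 3
r[2] = 6  (first piece 1, then r[1]=3)
r[3] = 13
r[4] = 16  (first piece 1, then r[3]=13)
r[5] = 19  (first piece 1, then r[4]=16)
r[6] = 26  (first piece 3, then r[3]=13)
r[7] = 42
r[8] = 45  (first piece 1, then r[7]=42)
Maximum revenue is $45.
Now minimize piece count subject to staying optimal: for each k, pieces[k] = 1 + min over i with p[i]+r[k−i]=r[k] of pieces[k−i].
pieces[5] = 3
pieces[6] = 2
pieces[7] = 1
pieces[8] = 2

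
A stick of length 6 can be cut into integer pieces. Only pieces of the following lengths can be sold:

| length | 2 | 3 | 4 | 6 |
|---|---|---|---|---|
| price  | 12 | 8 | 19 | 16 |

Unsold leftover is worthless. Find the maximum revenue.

36

Build best[k] bottom-up: best[k] = max over allowed piece i of (p[i] + best[k−i]).
best[1] = 0
best[2] = 12
best[3] = 12
best[4] = 24  (first piece 2, then best[2]=12)
best[5] = 24
best[6] = 36  (first piece 2, then best[4]=24)
One optimal cutting: 2 + 2 + 2 → 36.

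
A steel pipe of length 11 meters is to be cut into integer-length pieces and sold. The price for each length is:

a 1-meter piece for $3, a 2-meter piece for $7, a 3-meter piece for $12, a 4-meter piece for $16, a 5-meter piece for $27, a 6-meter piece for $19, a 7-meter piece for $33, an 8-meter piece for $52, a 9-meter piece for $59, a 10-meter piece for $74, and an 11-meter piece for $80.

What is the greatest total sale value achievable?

80

Let best[k] be the best obtainable value from length k. For each k, try every first piece i and keep the best of price[i] + best[k−i].
best[1] = 3
best[2] = max(3+3, 7+0) = 7
best[3] = max(3+7, 7+3, 12+0) = 12
best[4] = max(3+12, 7+7, 12+3, 16+0) = 16
best[5] = max(3+16, 7+12, 12+7, 16+3, 27+0) = 27
best[6] = max(3+27, 7+16, 12+12, 16+7, 27+3, 19+0) = 30
best[7] = max(3+30, 7+27, 12+16, …, 19+3, 33+0) = 34
best[8] = max(3+34, 7+30, 12+27, …, 33+3, 52+0) = 52
best[9] = max(3+52, 7+34, 12+30, …, 52+3, 59+0) = 59
best[10] = max(3+59, 7+52, 12+34, …, 59+3, 74+0) = 74
best[11] = max(3+74, 7+59, 12+52, …, 74+3, 80+0) = 80
Best is to sell the whole 11-meter piece uncut for $80.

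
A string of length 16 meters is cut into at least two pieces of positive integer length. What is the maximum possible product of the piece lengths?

324

Let P[k] be the best product for length k (with at least one cut). For each first piece i, the rest contributes max(k−i, P[k−i]).
P[2] = 1·max(1,0) = 1·1 = 1
P[3] = max(1·2, 2·1) = 2
P[4] = max(1·3, 2·2, 3·1) = 4
P[5] = max(1·4, 2·3, 3·2, 4·1) = 6
P[6] = max(1·6, 2·4, 3·3, 4·2, 5·1) = 9
P[7] = max(1·9, 2·6, 3·4, 4·3, 5·2, 6·1) = 12
P[8] = max(1·12, 2·9, 3·6, …, 6·2, 7·1) = 18
P[9] = max(1·18, 2·12, 3·9, …, 7·2, 8·1) = 27
P[10] = max(1·27, 2·18, 3·12, …, 8·2, 9·1) = 36
P[11] = max(1·36, 2·27, 3·18, …, 9·2, 10·1) = 54
P[12] = max(1·54, 2·36, 3·27, …, 10·2, 11·1) = 81
P[13] = max(1·81, 2·54, 3·36, …, 11·2, 12·1) = 108
P[14] = max(1·108, 2·81, 3·54, …, 12·2, 13·1) = 162
P[15] = max(1·162, 2·108, 3·81, …, 13·2, 14·1) = 243
P[16] = max(1·243, 2·162, 3·108, …, 14·2, 15·1) = 324
One optimal split: 3 + 3 + 3 + 3 + 2 + 2; product 3·3·3·3·2·2 = 324.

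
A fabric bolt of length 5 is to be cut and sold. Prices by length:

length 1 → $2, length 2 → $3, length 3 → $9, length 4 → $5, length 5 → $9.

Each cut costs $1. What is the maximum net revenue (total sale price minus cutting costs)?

Consider every possible first cut. r[k] is the best of p[i]+r[k−i] over all sellable i≤k, charging 1 whenever i<k.
r[1] = 2
r[2] = 3  (first piece 1, then r[1]=2)
r[3] = 9
r[4] = 10  (first piece 1, then r[3]=9)
r[5] = 11  (first piece 1, then r[4]=10)
One optimal plan: pieces 3 + 1 + 1 (2 cuts) → $13 − $2 = $11.

11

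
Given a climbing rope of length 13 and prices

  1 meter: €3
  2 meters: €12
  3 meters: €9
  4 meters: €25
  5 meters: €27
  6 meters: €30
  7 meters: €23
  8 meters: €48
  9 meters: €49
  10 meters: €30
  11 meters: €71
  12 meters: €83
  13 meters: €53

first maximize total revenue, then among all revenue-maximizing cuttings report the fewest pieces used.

2

Let r[k] be the best obtainable value from length k. For each k, try every first piece i and keep the best of price[i] + r[k−i].
r[1] = 3
r[2] = max(3+3, 12+0) = 12
r[3] = max(3+12, 12+3, 9+0) = 15
r[4] = max(3+15, 12+12, 9+3, 25+0) = 25
r[5] = max(3+25, 12+15, 9+12, 25+3, 27+0) = 28
r[6] = max(3+28, 12+25, 9+15, 25+12, 27+3, 30+0) = 37
r[7] = max(3+37, 12+28, 9+25, …, 30+3, 23+0) = 40
r[8] = max(3+40, 12+37, 9+28, …, 23+3, 48+0) = 50
r[9] = max(3+50, 12+40, 9+37, …, 48+3, 49+0) = 53
r[10] = max(3+53, 12+50, 9+40, …, 49+3, 30+0) = 62
r[11] = max(3+62, 12+53, 9+50, …, 30+3, 71+0) = 71
r[12] = max(3+71, 12+62, 9+53, …, 71+3, 83+0) = 83
r[13] = max(3+83, 12+71, 9+62, …, 83+3, 53+0) = 86
Maximum revenue is €86.
Now minimize piece count subject to staying optimal: for each k, pieces[k] = 1 + min over i with p[i]+r[k−i]=r[k] of pieces[k−i].
pieces[10] = 3
pieces[11] = 1
pieces[12] = 1
pieces[13] = 2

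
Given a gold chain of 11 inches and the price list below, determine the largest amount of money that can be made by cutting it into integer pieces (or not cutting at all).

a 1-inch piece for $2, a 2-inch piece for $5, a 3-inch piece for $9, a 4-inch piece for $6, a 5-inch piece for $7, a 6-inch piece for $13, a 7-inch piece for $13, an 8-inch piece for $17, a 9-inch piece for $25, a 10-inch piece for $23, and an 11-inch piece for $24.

32

Build best[k] bottom-up: best[k] = max over allowed piece i of (p[i] + best[k−i]).
best[1] = 2
best[2] = max(2+2, 5+0) = 5
best[3] = max(2+5, 5+2, 9+0) = 9
best[4] = max(2+9, 5+5, 9+2, 6+0) = 11
best[5] = max(2+11, 5+9, 9+5, 6+2, 7+0) = 14
best[6] = max(2+14, 5+11, 9+9, 6+5, 7+2, 13+0) = 18
best[7] = max(2+18, 5+14, 9+11, …, 13+2, 13+0) = 20
best[8] = max(2+20, 5+18, 9+14, …, 13+2, 17+0) = 23
best[9] = max(2+23, 5+20, 9+18, …, 17+2, 25+0) = 27
best[10] = max(2+27, 5+23, 9+20, …, 25+2, 23+0) = 29
best[11] = max(2+29, 5+27, 9+23, …, 23+2, 24+0) = 32
One optimal cutting: 3 + 3 + 3 + 2 → $9 + $9 + $9 + $5 = $32.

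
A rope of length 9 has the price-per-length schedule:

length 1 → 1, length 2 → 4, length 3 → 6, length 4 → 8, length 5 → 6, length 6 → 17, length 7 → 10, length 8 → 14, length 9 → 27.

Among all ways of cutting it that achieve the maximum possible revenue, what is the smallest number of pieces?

1

Build r[k] bottom-up: r[k] = max over allowed piece i of (p[i] + r[k−i]).
r[1] = 1
r[2] = max(1+1, 4+0) = 4
r[3] = max(1+4, 4+1, 6+0) = 6
r[4] = max(1+6, 4+4, 6+1, 8+0) = 8
r[5] = max(1+8, 4+6, 6+4, 8+1, 6+0) = 10
r[6] = max(1+10, 4+8, 6+6, 8+4, 6+1, 17+0) = 17
r[7] = max(1+17, 4+10, 6+8, …, 17+1, 10+0) = 18
r[8] = max(1+18, 4+17, 6+10, …, 10+1, 14+0) = 21
r[9] = max(1+21, 4+18, 6+17, …, 14+1, 27+0) = 27
Maximum revenue is 27.
Now minimize piece count subject to staying optimal: for each k, pieces[k] = 1 + min over i with p[i]+r[k−i]=r[k] of pieces[k−i].
pieces[6] = 1
pieces[7] = 2
pieces[8] = 2
pieces[9] = 1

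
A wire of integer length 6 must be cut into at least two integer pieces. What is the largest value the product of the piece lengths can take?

Define P[k] = max over 1≤i<k of i · max(k−i, P[k−i]); the inner max lets the remainder stay uncut if that's better.
P[2] = 1×max(1,0) = 1×1 = 1
P[3] = 1×max(2,1) = 1×2 = 2
P[4] = 2×max(2,1) = 2×2 = 4
P[5] = 2×max(3,2) = 2×3 = 6
P[6] = 3×max(3,2) = 3×3 = 9
One optimal split: 3 + 3; product 3×3 = 9.

9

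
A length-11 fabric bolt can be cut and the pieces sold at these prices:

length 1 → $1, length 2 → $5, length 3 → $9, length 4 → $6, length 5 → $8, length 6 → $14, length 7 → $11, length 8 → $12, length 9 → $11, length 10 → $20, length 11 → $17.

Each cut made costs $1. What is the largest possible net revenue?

Let net[k] be the best obtainable value from length k. For each k, try every first piece i and keep the best of price[i] + net[k−i] minus the 1 cut fee when i<k.
net[1] = 1
net[2] = max(1+1-1, 5+0) = 5
net[3] = max(1+5-1, 5+1-1, 9+0) = 9
net[4] = max(1+9-1, 5+5-1, 9+1-1, 6+0) = 9
net[5] = max(1+9-1, 5+9-1, 9+5-1, 6+1-1, 8+0) = 13
net[6] = max(1+13-1, 5+9-1, 9+9-1, 6+5-1, 8+1-1, 14+0) = 17
net[7] = max(1+17-1, 5+13-1, 9+9-1, …, 14+1-1, 11+0) = 17
net[8] = max(1+17-1, 5+17-1, 9+13-1, …, 11+1-1, 12+0) = 21
net[9] = max(1+21-1, 5+17-1, 9+17-1, …, 12+1-1, 11+0) = 25
net[10] = max(1+25-1, 5+21-1, 9+17-1, …, 11+1-1, 20+0) = 25
net[11] = max(1+25-1, 5+25-1, 9+21-1, …, 20+1-1, 17+0) = 29
One optimal plan: pieces 3 + 3 + 3 + 2 (3 cuts) → $32 − $3 = $29.

29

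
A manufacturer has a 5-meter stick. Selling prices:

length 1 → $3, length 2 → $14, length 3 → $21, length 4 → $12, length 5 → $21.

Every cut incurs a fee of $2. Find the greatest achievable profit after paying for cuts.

33

Build v[k] bottom-up: v[k] = max over allowed piece i of (p[i] + v[k−i]) − 2 per cut.
v[1] = 3
v[2] = 14
v[3] = 21
v[4] = 26  (first piece 2, then v[2]=14)
v[5] = 33  (first piece 2, then v[3]=21)
One optimal plan: pieces 3 + 2 (1 cut) → $35 − $2 = $33.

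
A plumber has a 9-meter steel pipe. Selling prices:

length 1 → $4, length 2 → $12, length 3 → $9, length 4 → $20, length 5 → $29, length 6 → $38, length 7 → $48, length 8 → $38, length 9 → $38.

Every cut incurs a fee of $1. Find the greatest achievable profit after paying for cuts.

59

Consider every possible first cut. r[k] is the best of p[i]+r[k−i] over all sellable i≤k, charging 1 whenever i<k.
r[1] = 4
r[2] = max(4+4-1, 12+0) = 12
r[3] = max(4+12-1, 12+4-1, 9+0) = 15
r[4] = max(4+15-1, 12+12-1, 9+4-1, 20+0) = 23
r[5] = max(4+23-1, 12+15-1, 9+12-1, 20+4-1, 29+0) = 29
r[6] = max(4+29-1, 12+23-1, 9+15-1, 20+12-1, 29+4-1, 38+0) = 38
r[7] = max(4+38-1, 12+29-1, 9+23-1, …, 38+4-1, 48+0) = 48
r[8] = max(4+48-1, 12+38-1, 9+29-1, …, 48+4-1, 38+0) = 51
r[9] = max(4+51-1, 12+48-1, 9+38-1, …, 38+4-1, 38+0) = 59
One optimal plan: pieces 7 + 2 (1 cut) → $60 − $1 = $59.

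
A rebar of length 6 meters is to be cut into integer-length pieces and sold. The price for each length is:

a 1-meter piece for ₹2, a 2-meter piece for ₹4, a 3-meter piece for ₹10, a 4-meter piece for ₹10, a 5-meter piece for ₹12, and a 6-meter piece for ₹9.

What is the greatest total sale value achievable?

20

Build v[k] bottom-up: v[k] = max over allowed piece i of (p[i] + v[k−i]).
v[1] = 2
v[2] = 4  (first piece 1, then v[1]=2)
v[3] = 10
v[4] = 12  (first piece 1, then v[3]=10)
v[5] = 14  (first piece 1, then v[4]=12)
v[6] = 20  (first piece 3, then v[3]=10)
One optimal cutting: 3 + 3 → ₹10 + ₹10 = ₹20.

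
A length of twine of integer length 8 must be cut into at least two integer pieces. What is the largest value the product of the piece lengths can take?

Let f[k] be the best product for length k (with at least one cut). For each first piece i, the rest contributes max(k−i, f[k−i]).
f[2] = 1·max(1,0) = 1·1 = 1
f[3] = max(1·2, 2·1) = 2
f[4] = max(1·3, 2·2, 3·1) = 4
f[5] = max(1·4, 2·3, 3·2, 4·1) = 6
f[6] = max(1·6, 2·4, 3·3, 4·2, 5·1) = 9
f[7] = max(1·9, 2·6, 3·4, 4·3, 5·2, 6·1) = 12
f[8] = max(1·12, 2·9, 3·6, …, 6·2, 7·1) = 18
One optimal split: 3 + 3 + 2; product 3·3·2 = 18.

18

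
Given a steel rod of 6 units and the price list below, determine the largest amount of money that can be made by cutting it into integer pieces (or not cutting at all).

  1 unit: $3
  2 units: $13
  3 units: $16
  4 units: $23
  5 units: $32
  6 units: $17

Consider every possible first cut. best[k] is the best of p[i]+best[k−i] over all sellable i≤k.
best[1] = 3
best[2] = max(3+3, 13+0) = 13
best[3] = max(3+13, 13+3, 16+0) = 16
best[4] = max(3+16, 13+13, 16+3, 23+0) = 26
best[5] = max(3+26, 13+16, 16+13, 23+3, 32+0) = 32
best[6] = max(3+32, 13+26, 16+16, 23+13, 32+3, 17+0) = 39
One optimal cutting: 2 + 2 + 2 → $13 + $13 + $13 = $39.

39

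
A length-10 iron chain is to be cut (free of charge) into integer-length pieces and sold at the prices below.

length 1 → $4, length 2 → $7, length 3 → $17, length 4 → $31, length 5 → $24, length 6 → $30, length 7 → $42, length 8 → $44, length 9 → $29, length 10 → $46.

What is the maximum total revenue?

70

Let v[k] be the best obtainable value from length k. For each k, try every first piece i and keep the best of price[i] + v[k−i].
v[1] = 4
v[2] = 8  (first piece 1, then v[1]=4)
v[3] = 17
v[4] = 31
v[5] = 35  (first piece 1, then v[4]=31)
v[6] = 39  (first piece 1, then v[5]=35)
v[7] = 48  (first piece 3, then v[4]=31)
v[8] = 62  (first piece 4, then v[4]=31)
v[9] = 66  (first piece 1, then v[8]=62)
v[10] = 70  (first piece 1, then v[9]=66)
One optimal cutting: 4 + 4 + 1 + 1 → $31 + $31 + $4 + $4 = $70.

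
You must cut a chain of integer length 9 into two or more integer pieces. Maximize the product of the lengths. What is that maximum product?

Define P[k] = max over 1≤i<k of i · max(k−i, P[k−i]); the inner max lets the remainder stay uncut if that's better.
P[2] = 1*max(1,0) = 1*1 = 1
P[3] = max(1*2, 2*1) = 2
P[4] = max(1*3, 2*2, 3*1) = 4
P[5] = max(1*4, 2*3, 3*2, 4*1) = 6
P[6] = max(1*6, 2*4, 3*3, 4*2, 5*1) = 9
P[7] = max(1*9, 2*6, 3*4, 4*3, 5*2, 6*1) = 12
P[8] = max(1*12, 2*9, 3*6, …, 6*2, 7*1) = 18
P[9] = max(1*18, 2*12, 3*9, …, 7*2, 8*1) = 27
One optimal split: 3 + 3 + 3; product 3*3*3 = 27.

27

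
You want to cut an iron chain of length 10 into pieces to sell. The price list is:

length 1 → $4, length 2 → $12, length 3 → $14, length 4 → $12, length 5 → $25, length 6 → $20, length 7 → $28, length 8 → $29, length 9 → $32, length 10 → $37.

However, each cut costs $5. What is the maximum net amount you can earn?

45

Let net[k] be the best obtainable value from length k. For each k, try every first piece i and keep the best of price[i] + net[k−i] minus the 5 cut fee when i<k.
net[1] = 4
net[2] = 12
net[3] = 14
net[4] = 19  (first piece 2, then net[2]=12)
net[5] = 25
net[6] = 26  (first piece 2, then net[4]=19)
net[7] = 32  (first piece 2, then net[5]=25)
net[8] = 34  (first piece 3, then net[5]=25)
net[9] = 39  (first piece 2, then net[7]=32)
net[10] = 45  (first piece 5, then net[5]=25)
One optimal plan: pieces 5 + 5 (1 cut) → $50 − $5 = $45.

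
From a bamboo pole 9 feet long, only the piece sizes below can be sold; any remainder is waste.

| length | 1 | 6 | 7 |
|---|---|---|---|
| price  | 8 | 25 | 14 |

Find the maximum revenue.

Build f[k] bottom-up: f[k] = max over allowed piece i of (p[i] + f[k−i]).
f[1] = 8
f[2] = 16  (first piece 1, then f[1]=8)
f[3] = 24  (first piece 1, then f[2]=16)
f[4] = 32  (first piece 1, then f[3]=24)
f[5] = 40  (first piece 1, then f[4]=32)
f[6] = 48  (first piece 1, then f[5]=40)
f[7] = 56  (first piece 1, then f[6]=48)
f[8] = 64  (first piece 1, then f[7]=56)
f[9] = 72  (first piece 1, then f[8]=64)
One optimal cutting: 1 + 1 + 1 + 1 + 1 + 1 + 1 + 1 + 1 → $72.

72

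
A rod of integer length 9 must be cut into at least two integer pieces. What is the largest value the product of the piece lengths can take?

Let prod[k] be the best product for length k (with at least one cut). For each first piece i, the rest contributes max(k−i, prod[k−i]).
Small cases: prod[2]=1, prod[3]=2, prod[4]=4.
prod[5] = 2*max(3,2) = 2*3 = 6
prod[6] = 3*max(3,2) = 3*3 = 9
prod[7] = 2*max(5,6) = 2*6 = 12
prod[8] = 2*max(6,9) = 2*9 = 18
prod[9] = 3*max(6,9) = 3*9 = 27
One optimal split: 3 + 3 + 3; product 3*3*3 = 27.

27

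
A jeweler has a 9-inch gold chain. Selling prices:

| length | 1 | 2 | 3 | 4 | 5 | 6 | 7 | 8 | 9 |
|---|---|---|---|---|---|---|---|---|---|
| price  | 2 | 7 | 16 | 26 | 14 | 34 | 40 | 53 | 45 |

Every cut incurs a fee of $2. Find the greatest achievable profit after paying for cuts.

Consider every possible first cut. r[k] is the best of p[i]+r[k−i] over all sellable i≤k, charging 2 whenever i<k.
r[1] = 2
r[2] = max(2+2-2, 7+0) = 7
r[3] = max(2+7-2, 7+2-2, 16+0) = 16
r[4] = max(2+16-2, 7+7-2, 16+2-2, 26+0) = 26
r[5] = max(2+26-2, 7+16-2, 16+7-2, 26+2-2, 14+0) = 26
r[6] = max(2+26-2, 7+26-2, 16+16-2, 26+7-2, 14+2-2, 34+0) = 34
r[7] = max(2+34-2, 7+26-2, 16+26-2, …, 34+2-2, 40+0) = 40
r[8] = max(2+40-2, 7+34-2, 16+26-2, …, 40+2-2, 53+0) = 53
r[9] = max(2+53-2, 7+40-2, 16+34-2, …, 53+2-2, 45+0) = 53
One optimal plan: pieces 8 + 1 (1 cut) → $55 − $2 = $53.

53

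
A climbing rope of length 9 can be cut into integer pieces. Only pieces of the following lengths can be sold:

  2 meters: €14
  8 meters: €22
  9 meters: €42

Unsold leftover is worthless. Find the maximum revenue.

Consider every possible first cut. r[k] is the best of p[i]+r[k−i] over all sellable i≤k.
r[1] = 0
r[2] = 14
r[3] = 14
r[4] = 28  (first piece 2, then r[2]=14)
r[5] = 28
r[6] = 42  (first piece 2, then r[4]=28)
r[7] = 42
r[8] = 56  (first piece 2, then r[6]=42)
r[9] = 56
One optimal cutting: pieces 2 + 2 + 2 + 2 with 1 meter of scrap → €56.

56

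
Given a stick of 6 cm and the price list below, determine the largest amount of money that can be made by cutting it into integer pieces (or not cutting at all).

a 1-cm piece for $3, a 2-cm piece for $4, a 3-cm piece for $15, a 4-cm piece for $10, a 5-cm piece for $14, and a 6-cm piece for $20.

Consider every possible first cut. best[k] is the best of p[i]+best[k−i] over all sellable i≤k.
best[1] = 3
best[2] = 6  (first piece 1, then best[1]=3)
best[3] = 15
best[4] = 18  (first piece 1, then best[3]=15)
best[5] = 21  (first piece 1, then best[4]=18)
best[6] = 30  (first piece 3, then best[3]=15)
One optimal cutting: 3 + 3 → $15 + $15 = $30.

30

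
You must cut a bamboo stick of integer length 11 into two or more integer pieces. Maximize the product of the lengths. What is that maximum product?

Fill m[k] for k=2..11: at each k try every first piece i and multiply by the better of (k−i) uncut or m[k−i].
m[2] = 1·max(1,0) = 1·1 = 1
m[3] = 1·max(2,1) = 1·2 = 2
m[4] = 2·max(2,1) = 2·2 = 4
m[5] = 2·max(3,2) = 2·3 = 6
m[6] = 3·max(3,2) = 3·3 = 9
m[7] = 2·max(5,6) = 2·6 = 12
m[8] = 2·max(6,9) = 2·9 = 18
m[9] = 3·max(6,9) = 3·9 = 27
m[10] = 2·max(8,18) = 2·18 = 36
m[11] = 2·max(9,27) = 2·27 = 54
One optimal split: 3 + 3 + 3 + 2; product 3·3·3·2 = 54.

54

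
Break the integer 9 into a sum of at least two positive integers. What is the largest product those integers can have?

27

Let P[k] be the best product for length k (with at least one cut). For each first piece i, the rest contributes max(k−i, P[k−i]).
P[2] = 1×max(1,0) = 1×1 = 1
P[3] = max(1×2, 2×1) = 2
P[4] = max(1×3, 2×2, 3×1) = 4
P[5] = max(1×4, 2×3, 3×2, 4×1) = 6
P[6] = max(1×6, 2×4, 3×3, 4×2, 5×1) = 9
P[7] = max(1×9, 2×6, 3×4, 4×3, 5×2, 6×1) = 12
P[8] = max(1×12, 2×9, 3×6, …, 6×2, 7×1) = 18
P[9] = max(1×18, 2×12, 3×9, …, 7×2, 8×1) = 27
One optimal split: 3 + 3 + 3; product 3×3×3 = 27.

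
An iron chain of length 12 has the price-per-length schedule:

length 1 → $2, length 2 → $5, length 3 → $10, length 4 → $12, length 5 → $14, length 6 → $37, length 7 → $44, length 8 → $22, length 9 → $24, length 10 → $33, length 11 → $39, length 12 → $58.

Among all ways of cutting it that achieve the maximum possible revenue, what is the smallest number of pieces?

2

Let r[k] be the best obtainable value from length k. For each k, try every first piece i and keep the best of price[i] + r[k−i].
r[1] = 2
r[2] = 5
r[3] = 10
r[4] = 12  (first piece 1, then r[3]=10)
r[5] = 15  (first piece 2, then r[3]=10)
r[6] = 37
r[7] = 44
r[8] = 46  (first piece 1, then r[7]=44)
r[9] = 49  (first piece 2, then r[7]=44)
r[10] = 54  (first piece 3, then r[7]=44)
r[11] = 56  (first piece 1, then r[10]=54)
r[12] = 74  (first piece 6, then r[6]=37)
Maximum revenue is $74.
Now minimize piece count subject to staying optimal: for each k, pieces[k] = 1 + min over i with p[i]+r[k−i]=r[k] of pieces[k−i].
pieces[9] = 2
pieces[10] = 2
pieces[11] = 2
pieces[12] = 2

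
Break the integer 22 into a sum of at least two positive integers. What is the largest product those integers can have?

Fill prod[k] for k=2..22: at each k try every first piece i and multiply by the better of (k−i) uncut or prod[k−i].
Small cases: prod[2]=1, prod[3]=2, prod[4]=4, prod[5]=6, prod[6]=9, prod[7]=12, prod[8]=18, prod[9]=27, prod[10]=36, prod[11]=54, prod[12]=81, prod[13]=108, prod[14]=162, prod[15]=243, prod[16]=324, prod[17]=486.
prod[18] = 3×max(15,243) = 3×243 = 729
prod[19] = 2×max(17,486) = 2×486 = 972
prod[20] = 2×max(18,729) = 2×729 = 1458
prod[21] = 3×max(18,729) = 3×729 = 2187
prod[22] = 2×max(20,1458) = 2×1458 = 2916
One optimal split: 3 + 3 + 3 + 3 + 3 + 3 + 2 + 2; product 3×3×3×3×3×3×2×2 = 2916.

2916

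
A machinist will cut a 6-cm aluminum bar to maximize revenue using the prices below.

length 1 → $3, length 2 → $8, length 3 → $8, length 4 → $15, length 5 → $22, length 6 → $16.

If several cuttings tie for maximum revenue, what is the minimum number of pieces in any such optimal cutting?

Let r[k] be the best obtainable value from length k. For each k, try every first piece i and keep the best of price[i] + r[k−i].
r[1] = 3
r[2] = 8
r[3] = 11  (first piece 1, then r[2]=8)
r[4] = 16  (first piece 2, then r[2]=8)
r[5] = 22
r[6] = 25  (first piece 1, then r[5]=22)
Maximum revenue is $25.
Now minimize piece count subject to staying optimal: for each k, pieces[k] = 1 + min over i with p[i]+r[k−i]=r[k] of pieces[k−i].
pieces[3] = 2
pieces[4] = 2
pieces[5] = 1
pieces[6] = 2

2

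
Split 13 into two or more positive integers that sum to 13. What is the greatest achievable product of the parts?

108

Define P[k] = max over 1≤i<k of i · max(k−i, P[k−i]); the inner max lets the remainder stay uncut if that's better.
P[2] = 1*max(1,0) = 1*1 = 1
P[3] = max(1*2, 2*1) = 2
P[4] = max(1*3, 2*2, 3*1) = 4
P[5] = max(1*4, 2*3, 3*2, 4*1) = 6
P[6] = max(1*6, 2*4, 3*3, 4*2, 5*1) = 9
P[7] = max(1*9, 2*6, 3*4, 4*3, 5*2, 6*1) = 12
P[8] = max(1*12, 2*9, 3*6, …, 6*2, 7*1) = 18
P[9] = max(1*18, 2*12, 3*9, …, 7*2, 8*1) = 27
P[10] = max(1*27, 2*18, 3*12, …, 8*2, 9*1) = 36
P[11] = max(1*36, 2*27, 3*18, …, 9*2, 10*1) = 54
P[12] = max(1*54, 2*36, 3*27, …, 10*2, 11*1) = 81
P[13] = max(1*81, 2*54, 3*36, …, 11*2, 12*1) = 108
One optimal split: 3 + 3 + 3 + 2 + 2; product 3*3*3*2*2 = 108.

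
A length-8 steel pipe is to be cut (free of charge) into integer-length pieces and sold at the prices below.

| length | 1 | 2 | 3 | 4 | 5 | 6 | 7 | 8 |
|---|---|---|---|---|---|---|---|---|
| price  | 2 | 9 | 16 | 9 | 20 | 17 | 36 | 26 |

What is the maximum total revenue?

41

Let r[k] be the best obtainable value from length k. For each k, try every first piece i and keep the best of price[i] + r[k−i].
r[1] = 2
r[2] = 9
r[3] = 16
r[4] = 18  (first piece 1, then r[3]=16)
r[5] = 25  (first piece 2, then r[3]=16)
r[6] = 32  (first piece 3, then r[3]=16)
r[7] = 36
r[8] = 41  (first piece 2, then r[6]=32)
One optimal cutting: 3 + 3 + 2 → $16 + $16 + $9 = $41.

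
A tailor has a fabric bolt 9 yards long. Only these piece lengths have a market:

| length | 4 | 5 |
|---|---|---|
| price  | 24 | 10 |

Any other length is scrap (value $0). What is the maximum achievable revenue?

Let f[k] be the best obtainable value from length k. For each k, try every first piece i and keep the best of price[i] + f[k−i].
f[1] = 0
f[2] = 0
f[3] = 0
f[4] = 24
f[5] = 24
f[6] = 24
f[7] = 24
f[8] = 48  (first piece 4, then f[4]=24)
f[9] = 48
One optimal cutting: pieces 4 + 4 with 1 yard of scrap → $48.

48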